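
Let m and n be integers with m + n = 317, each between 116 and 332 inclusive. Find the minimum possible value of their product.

23316

For a fixed sum, mn is smallest when m and n are as far apart as possible.
At the endpoint m = 116, n = 317 − 116 = 201, so mn = 116 × 201 = 23316.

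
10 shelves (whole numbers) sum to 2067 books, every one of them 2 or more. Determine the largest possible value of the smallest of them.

206

If every one of the 10 were at least 207, the total would be at least 10 × 207 = 2070 > 2067.
Equality holds with 3 values of 206 and 7 values of 207.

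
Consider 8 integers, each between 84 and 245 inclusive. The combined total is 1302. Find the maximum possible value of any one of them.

Maximizing one value means minimizing the remaining 7.
The other 7 contribute at least 7 × 84 = 588, leaving at most 1302 − 588 = 714.
But each integer is capped at 245, so the maximum is 245.
Achievable: one at 245 and the other 7 totalling 1057, which fits since 7 × 84 ≤ 1057 ≤ 7 × 245.

245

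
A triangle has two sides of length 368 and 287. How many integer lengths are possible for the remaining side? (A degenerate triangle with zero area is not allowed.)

573

The triangle inequality gives |368 − 287| < c < 368 + 287, i.e. 81 < c < 655.
So c can be any integer from 82 to 654: 573 values.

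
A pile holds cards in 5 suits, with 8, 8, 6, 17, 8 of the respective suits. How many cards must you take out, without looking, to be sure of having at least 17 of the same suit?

47

In the worst case you take as many as possible of each suit without reaching 17: 8 + 8 + 6 + 16 + 8 = 46.
The next one must give 17 of some suit, so 46 + 1 = 47.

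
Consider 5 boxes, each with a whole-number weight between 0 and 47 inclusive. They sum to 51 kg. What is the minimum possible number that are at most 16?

2

If only k of them are at most 16, the other 5 − k are at least 17, so the total is at least (5 − k)·17 + k·0.
This is ≤ 51, so (5 − k)·17 + 0k ≤ 51, which gives k ≥ 2.
Exactly 2 works: 2 values at 0 and 3 at 17 total 51.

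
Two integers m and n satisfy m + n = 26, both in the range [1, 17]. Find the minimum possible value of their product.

Since m + n is fixed, pushing one of them to its bound minimizes the product.
At the endpoint m = 9, n = 26 − 9 = 17, so mn = 9 × 17 = 153.

153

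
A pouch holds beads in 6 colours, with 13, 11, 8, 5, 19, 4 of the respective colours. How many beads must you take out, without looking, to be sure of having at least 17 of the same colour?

58

In the worst case you take as many as possible of each colour without reaching 17: 13 + 11 + 8 + 5 + 16 + 4 = 57.
The next one must give 17 of some colour, so 57 + 1 = 58.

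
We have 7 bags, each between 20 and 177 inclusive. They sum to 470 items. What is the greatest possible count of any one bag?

177

To make one bag as large as possible, make the other 6 as small as possible.
The other 6 contribute at least 6 × 20 = 120, leaving at most 470 − 120 = 350.
But each bag is capped at 177, so the maximum is 177.
Achievable: one at 177 and the other 6 totalling 293, which fits since 6 × 20 ≤ 293 ≤ 6 × 177.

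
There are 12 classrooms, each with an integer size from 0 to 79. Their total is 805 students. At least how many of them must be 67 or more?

1

Each value short of 67 is at most 66, costing at least 79 − 66 = 13 against the maximum total of 948.
We can afford to lose at most 948 − 805 = 143, so at most ⌊143/13⌋ = 11 fall short, and at least 1 are ≥ 67.
Exactly 1 works: 1 value at 79 and 11 at 66 total 805.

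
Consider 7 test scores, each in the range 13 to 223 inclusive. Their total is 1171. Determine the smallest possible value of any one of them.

13

Minimizing one value means maximizing the remaining 6.
The other 6 can take up 6 × 223 = 1338 ≥ 1171 − 13, so one score can sit at its floor of 13.
Achievable: one at 13 and the other 6 totalling 1158, which fits since 6 × 13 ≤ 1158 ≤ 6 × 223.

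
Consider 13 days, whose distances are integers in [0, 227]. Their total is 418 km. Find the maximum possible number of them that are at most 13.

11

Suppose k of them are at most 13. Those contribute at most 13 each and the rest at most 227 each.
So the total is at most 13k + 227(13 − k) = 2951 − 214k. This must still be ≥ 418, so k ≤ 11.
k = 11 is achieved by 11 values at 13 and 2 at 227, total 597; lower one of the 227's by 179 (still > 13) to reach 418.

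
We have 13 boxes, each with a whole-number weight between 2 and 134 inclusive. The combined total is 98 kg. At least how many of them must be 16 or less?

9

Each value above 16 is at least 17, contributing at least 17 − 2 = 15 above the floor 2.
The sum exceeds the floor total 26 by 72, so at most ⌊72/15⌋ = 4 exceed 16, and at least 9 are ≤ 16.
Exactly 9 works: 9 values at 2 and 4 at 17 total 86; raise one of the low values by 12 (still ≤ 16) to hit 98.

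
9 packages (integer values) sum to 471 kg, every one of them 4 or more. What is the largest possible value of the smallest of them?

52

If every one of the 9 were at least 53, the total would be at least 9 × 53 = 477 > 471.
Achievable: 6 of them at 52 and 3 at 53 total 471.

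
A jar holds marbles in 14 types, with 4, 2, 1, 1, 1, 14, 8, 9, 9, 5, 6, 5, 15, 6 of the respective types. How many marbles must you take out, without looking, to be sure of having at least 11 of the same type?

In the worst case you take as many as possible of each type without reaching 11: 4 + 2 + 1 + 1 + 1 + 10 + 8 + 9 + 9 + 5 + 6 + 5 + 10 + 6 = 77.
The next one must give 11 of some type, so 77 + 1 = 78.

78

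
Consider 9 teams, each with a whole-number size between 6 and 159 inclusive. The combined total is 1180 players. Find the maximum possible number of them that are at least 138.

8

Suppose k of them are at least 138. Those contribute at least 138 each and the other 9 − k at least 6 each.
So the total is at least 138k + 6(9 − k) = 54 + 132k. This must be ≤ 1180, giving k ≤ 8.
k = 8 is achieved by 8 values at 138 and 1 at 6, total 1110; add 70 to one value (staying below 138) to reach 1180.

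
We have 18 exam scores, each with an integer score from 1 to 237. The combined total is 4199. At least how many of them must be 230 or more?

Suppose at most 18 − j of them reach 230; then j values are ≤ 229 and the rest ≤ 237.
The total is then ≤ 229·j + 237·(18 − j) = 4266 − 8j. For this to be ≥ 4199 we need j ≤ 8, so at least 18 − 8 = 10 must reach 230.
Exactly 10 works: 10 values at 237 and 8 at 229 total 4202; lower one of the high values by 3 (still ≥ 230) to hit 4199.

10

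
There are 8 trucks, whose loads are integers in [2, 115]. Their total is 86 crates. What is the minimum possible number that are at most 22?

Let j be the number exceeding 22. Then the total is ≥ 23·j + 2·(8 − j) = 16 + 21j.
So 21j ≤ 70 and j ≤ 3; hence at least 8 − 3 = 5 are ≤ 22.
Exactly 5 works: 5 values at 2 and 3 at 23 total 79; raise one of the low values by 7 (still ≤ 22) to hit 86.

5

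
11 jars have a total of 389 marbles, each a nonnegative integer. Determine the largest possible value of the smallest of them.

The 11 values sum to 389, so their minimum is at most ⌊389/11⌋ = 35.
Equality holds with 7 values of 35 and 4 values of 36.

35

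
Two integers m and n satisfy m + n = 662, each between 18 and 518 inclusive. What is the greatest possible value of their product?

109561

For a fixed sum, the product mn is largest when m and n are as close as possible.
Taking m = 331 and n = 331 (both in [18, 518]) gives mn = 109561.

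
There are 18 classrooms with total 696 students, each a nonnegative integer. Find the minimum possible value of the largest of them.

39

The 18 values sum to 696, so their maximum is at least ⌈696/18⌉ = 39.
Equality holds with 12 values of 39 and 6 values of 38.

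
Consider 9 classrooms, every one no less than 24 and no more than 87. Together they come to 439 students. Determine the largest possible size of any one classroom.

To make one classroom as large as possible, make the other 8 as small as possible.
The other 8 contribute at least 8 × 24 = 192, leaving at most 439 − 192 = 247.
But each classroom is capped at 87, so the maximum is 87.
Achievable: one at 87 and the other 8 totalling 352, which fits since 8 × 24 ≤ 352 ≤ 8 × 87.

87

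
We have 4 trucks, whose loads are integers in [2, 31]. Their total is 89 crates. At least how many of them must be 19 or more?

If only k of them are at least 19, the other 4 − k are at most 18, so the total is at most k·31 + (4 − k)·18.
This must reach 89, so k·31 + (4 − k)·18 ≥ 89, giving k ≥ 2.
Exactly 2 works: 2 values at 31 and 2 at 18 total 98; lower one of the high values by 9 (still ≥ 19) to hit 89.

2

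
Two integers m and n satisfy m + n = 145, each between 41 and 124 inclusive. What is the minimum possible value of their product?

4264

mn = m(145 − m) is concave in m, so over [41, 104] it is minimized at an endpoint.
At the endpoint m = 41, n = 145 − 41 = 104, so mn = 41 × 104 = 4264.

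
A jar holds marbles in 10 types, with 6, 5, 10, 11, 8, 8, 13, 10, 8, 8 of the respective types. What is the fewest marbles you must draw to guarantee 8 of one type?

In the worst case you take as many as possible of each type without reaching 8: 6 + 5 + 7 + 7 + 7 + 7 + 7 + 7 + 7 + 7 = 67.
The next one must give 8 of some type, so 67 + 1 = 68.

68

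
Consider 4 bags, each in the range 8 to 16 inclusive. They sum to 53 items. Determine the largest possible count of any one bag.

Maximizing one value means minimizing the remaining 3.
The other 3 contribute at least 3 × 8 = 24, leaving at most 53 − 24 = 29.
But each bag is capped at 16, so the maximum is 16.
Achievable: one at 16 and the other 3 totalling 37, which fits since 3 × 8 ≤ 37 ≤ 3 × 16.

16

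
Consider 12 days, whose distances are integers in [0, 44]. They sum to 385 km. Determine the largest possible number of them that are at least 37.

10

With k values at 37 or above and the rest at least 0, the sum is at least 0 + 37k.
Since the sum is 385, we need 37k ≤ 385, i.e. k ≤ 10.
k = 10 is achieved by 10 values at 37 and 2 at 0, total 370; add 15 to one value (staying below 37) to reach 385.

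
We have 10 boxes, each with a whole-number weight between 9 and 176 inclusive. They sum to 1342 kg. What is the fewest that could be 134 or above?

Suppose at most 10 − j of them reach 134; then j values are ≤ 133 and the rest ≤ 176.
The total is then ≤ 133·j + 176·(10 − j) = 1760 − 43j. For this to be ≥ 1342 we need j ≤ 9, so at least 10 − 9 = 1 must reach 134.
Exactly 1 works: 1 value at 176 and 9 at 133 total 1373; lower one of the high values by 31 (still ≥ 134) to hit 1342.

1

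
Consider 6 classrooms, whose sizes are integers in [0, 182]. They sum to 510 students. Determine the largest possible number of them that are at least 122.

Suppose k of them are at least 122. Those contribute at least 122 each and the other 6 − k at least 0 each.
So the total is at least 122k + 0(6 − k) = 0 + 122k. This must be ≤ 510, giving k ≤ 4.
k = 4 is achieved by 4 values at 122 and 2 at 0, total 488; add 22 to one value (staying below 122) to reach 510.

4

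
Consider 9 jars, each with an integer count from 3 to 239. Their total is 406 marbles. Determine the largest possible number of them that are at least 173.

If k of the values are ≥ 173, the total is ≥ 173k + 3(9 − k).
Setting 173k + 3(9 − k) ≤ 406 gives 170k ≤ 379, so k ≤ 2.
k = 2 is achieved by 2 values at 173 and 7 at 3, total 367; add 39 to one value (staying below 173) to reach 406.

2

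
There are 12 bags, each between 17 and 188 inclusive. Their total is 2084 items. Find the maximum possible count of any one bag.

To make one bag as large as possible, make the other 11 as small as possible.
The other 11 contribute at least 11 × 17 = 187, leaving at most 2084 − 187 = 1897.
But each bag is capped at 188, so the maximum is 188.
Achievable: one at 188 and the other 11 totalling 1896, which fits since 11 × 17 ≤ 1896 ≤ 11 × 188.

188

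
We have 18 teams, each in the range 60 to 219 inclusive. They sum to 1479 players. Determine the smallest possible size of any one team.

To make one team as small as possible, make the other 17 as large as possible.
The other 17 can take up 17 × 219 = 3723 ≥ 1479 − 60, so one team can sit at its floor of 60.
Achievable: one at 60 and the other 17 totalling 1419, which fits since 17 × 60 ≤ 1419 ≤ 17 × 219.

60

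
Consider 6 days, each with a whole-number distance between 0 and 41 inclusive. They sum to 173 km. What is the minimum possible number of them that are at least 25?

2

Each value short of 25 is at most 24, costing at least 41 − 24 = 17 against the maximum total of 246.
We can afford to lose at most 246 − 173 = 73, so at most ⌊73/17⌋ = 4 fall short, and at least 2 are ≥ 25.
Exactly 2 works: 2 values at 41 and 4 at 24 total 178; lower one of the high values by 5 (still ≥ 25) to hit 173.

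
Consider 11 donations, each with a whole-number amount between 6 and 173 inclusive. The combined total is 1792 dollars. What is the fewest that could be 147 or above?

Each value short of 147 is at most 146, costing at least 173 − 146 = 27 against the maximum total of 1903.
We can afford to lose at most 1903 − 1792 = 111, so at most ⌊111/27⌋ = 4 fall short, and at least 7 are ≥ 147.
Exactly 7 works: 7 values at 173 and 4 at 146 total 1795; lower one of the high values by 3 (still ≥ 147) to hit 1792.

7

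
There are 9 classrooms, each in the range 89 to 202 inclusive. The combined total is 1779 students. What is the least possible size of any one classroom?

163

To make one classroom as small as possible, make the other 8 as large as possible.
The other 8 contribute at most 8 × 202 = 1616, leaving at least 1779 − 1616 = 163.
Since 163 ≥ 89, this is achievable: one at 163 and 8 at 202.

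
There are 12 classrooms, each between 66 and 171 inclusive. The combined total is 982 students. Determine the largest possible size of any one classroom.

171

To make one classroom as large as possible, make the other 11 as small as possible.
The other 11 contribute at least 11 × 66 = 726, leaving at most 982 − 726 = 256.
But each classroom is capped at 171, so the maximum is 171.
Achievable: one at 171 and the other 11 totalling 811, which fits since 11 × 66 ≤ 811 ≤ 11 × 171.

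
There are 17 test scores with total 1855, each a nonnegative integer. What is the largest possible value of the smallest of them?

109

The 17 values sum to 1855, so their minimum is at most ⌊1855/17⌋ = 109.
Taking 15 copies of 109 and 2 copies of 110 gives exactly 1855, so 109 is attained.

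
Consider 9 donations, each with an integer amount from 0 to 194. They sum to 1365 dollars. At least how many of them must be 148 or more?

1

Each value short of 148 is at most 147, costing at least 194 − 147 = 47 against the maximum total of 1746.
We can afford to lose at most 1746 − 1365 = 381, so at most ⌊381/47⌋ = 8 fall short, and at least 1 are ≥ 148.
Exactly 1 works: 1 value at 194 and 8 at 147 total 1370; lower one of the high values by 5 (still ≥ 148) to hit 1365.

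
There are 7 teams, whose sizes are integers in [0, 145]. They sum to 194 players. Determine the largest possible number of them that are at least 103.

1

With k values at 103 or above and the rest at least 0, the sum is at least 0 + 103k.
Since the sum is 194, we need 103k ≤ 194, i.e. k ≤ 1.
k = 1 is achieved by 1 value at 103 and 6 at 0, total 103; add 91 to one value (staying below 103) to reach 194.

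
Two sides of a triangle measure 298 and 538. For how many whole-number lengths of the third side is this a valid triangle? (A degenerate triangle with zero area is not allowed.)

595

The triangle inequality gives |298 − 538| < c < 298 + 538, i.e. 240 < c < 836.
So c can be any integer from 241 to 835: 595 values.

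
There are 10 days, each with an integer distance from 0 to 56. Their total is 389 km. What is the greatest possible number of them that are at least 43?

9

If k of the values are ≥ 43, the total is ≥ 43k + 0(10 − k).
Setting 43k + 0(10 − k) ≤ 389 gives 43k ≤ 389, so k ≤ 9.
k = 9 is achieved by 9 values at 43 and 1 at 0, total 387; add 2 to one value (staying below 43) to reach 389.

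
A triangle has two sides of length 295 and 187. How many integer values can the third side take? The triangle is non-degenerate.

The triangle inequality gives |295 − 187| < c < 295 + 187, i.e. 108 < c < 482.
So c can be any integer from 109 to 481: 373 values.

373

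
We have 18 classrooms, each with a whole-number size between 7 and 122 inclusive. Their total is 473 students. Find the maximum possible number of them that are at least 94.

3

With k values at 94 or above and the rest at least 7, the sum is at least 126 + 87k.
Since the sum is 473, we need 87k ≤ 347, i.e. k ≤ 3.
k = 3 is achieved by 3 values at 94 and 15 at 7, total 387; add 86 to one value (staying below 94) to reach 473.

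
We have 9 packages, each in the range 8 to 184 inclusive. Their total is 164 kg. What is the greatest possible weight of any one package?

To make one package as large as possible, make the other 8 as small as possible.
The other 8 contribute at least 8 × 8 = 64, leaving at most 164 − 64 = 100.
Since 100 ≤ 184, this is achievable: one at 100 and 8 at 8.

100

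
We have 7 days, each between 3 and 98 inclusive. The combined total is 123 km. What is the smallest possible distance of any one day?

3

To make one day as small as possible, make the other 6 as large as possible.
The other 6 can take up 6 × 98 = 588 ≥ 123 − 3, so one day can sit at its floor of 3.
Achievable: one at 3 and the other 6 totalling 120, which fits since 6 × 3 ≤ 120 ≤ 6 × 98.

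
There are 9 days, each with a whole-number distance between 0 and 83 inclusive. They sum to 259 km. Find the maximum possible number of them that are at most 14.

Each value at 14 or below falls at least 83 − 14 = 69 short of the ceiling 83.
The ceiling total is 9 × 83 = 747, and we need 259, so at most ⌊(747 − 259)/69⌋ = 7 can be that low.
k = 7 is achieved by 7 values at 14 and 2 at 83, total 264; lower one of the 83's by 5 (still > 14) to reach 259.

7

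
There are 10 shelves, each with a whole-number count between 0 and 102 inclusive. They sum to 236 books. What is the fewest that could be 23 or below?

1

If only k of them are at most 23, the other 10 − k are at least 24, so the total is at least (10 − k)·24 + k·0.
This is ≤ 236, so (10 − k)·24 + 0k ≤ 236, which gives k ≥ 1.
Exactly 1 works: 1 value at 0 and 9 at 24 total 216; raise one of the low values by 20 (still ≤ 23) to hit 236.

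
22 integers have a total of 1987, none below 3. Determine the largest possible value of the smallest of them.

90

The average is 1987/22 < 91, so some value is ≤ 90.
Taking 15 copies of 90 and 7 copies of 91 gives exactly 1987, so 90 is attained.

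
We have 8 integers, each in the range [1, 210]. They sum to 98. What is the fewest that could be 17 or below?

Let j be the number exceeding 17. Then the total is ≥ 18·j + 1·(8 − j) = 8 + 17j.
So 17j ≤ 90 and j ≤ 5; hence at least 8 − 5 = 3 are ≤ 17.
Exactly 3 works: 3 values at 1 and 5 at 18 total 93; raise one of the low values by 5 (still ≤ 17) to hit 98.

3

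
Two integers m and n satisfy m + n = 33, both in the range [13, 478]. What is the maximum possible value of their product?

272

With m + n fixed, mn peaks when the two are closest together.
Taking m = 16 and n = 17 (both in [13, 478]) gives mn = 272.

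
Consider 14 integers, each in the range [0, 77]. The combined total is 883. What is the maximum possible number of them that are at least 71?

12

With k values at 71 or above and the rest at least 0, the sum is at least 0 + 71k.
Since the sum is 883, we need 71k ≤ 883, i.e. k ≤ 12.
k = 12 is achieved by 12 values at 71 and 2 at 0, total 852; add 31 to one value (staying below 71) to reach 883.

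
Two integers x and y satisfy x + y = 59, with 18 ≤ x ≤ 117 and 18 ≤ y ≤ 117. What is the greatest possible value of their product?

For a fixed sum, the product xy is largest when x and y are as close as possible.
Taking x = 29 and y = 30 (both in [18, 117]) gives xy = 870.

870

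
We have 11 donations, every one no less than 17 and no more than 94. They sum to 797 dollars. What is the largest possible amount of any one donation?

94

Maximizing one value means minimizing the remaining 10.
The other 10 contribute at least 10 × 17 = 170, leaving at most 797 − 170 = 627.
But each donation is capped at 94, so the maximum is 94.
Achievable: one at 94 and the other 10 totalling 703, which fits since 10 × 17 ≤ 703 ≤ 10 × 94.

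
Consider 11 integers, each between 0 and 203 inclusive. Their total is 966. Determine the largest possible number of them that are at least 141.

6

If k of the values are ≥ 141, the total is ≥ 141k + 0(11 − k).
Setting 141k + 0(11 − k) ≤ 966 gives 141k ≤ 966, so k ≤ 6.
k = 6 is achieved by 6 values at 141 and 5 at 0, total 846; add 120 to one value (staying below 141) to reach 966.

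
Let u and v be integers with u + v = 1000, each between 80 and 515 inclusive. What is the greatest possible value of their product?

250000

uv = u(1000 − u) is maximized when u is as near 1000/2 as the bounds allow.
Taking u = 500 and v = 500 (both in [80, 515]) gives uv = 250000.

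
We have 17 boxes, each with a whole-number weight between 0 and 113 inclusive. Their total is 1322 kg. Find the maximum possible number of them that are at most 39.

Suppose k of them are at most 39. Those contribute at most 39 each and the rest at most 113 each.
So the total is at most 39k + 113(17 − k) = 1921 − 74k. This must still be ≥ 1322, so k ≤ 8.
k = 8 is achieved by 8 values at 39 and 9 at 113, total 1329; lower one of the 113's by 7 (still > 39) to reach 1322.

8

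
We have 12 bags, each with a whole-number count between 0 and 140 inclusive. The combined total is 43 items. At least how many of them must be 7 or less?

If only k of them are at most 7, the other 12 − k are at least 8, so the total is at least (12 − k)·8 + k·0.
This is ≤ 43, so (12 − k)·8 + 0k ≤ 43, which gives k ≥ 7.
Exactly 7 works: 7 values at 0 and 5 at 8 total 40; raise one of the low values by 3 (still ≤ 7) to hit 43.

7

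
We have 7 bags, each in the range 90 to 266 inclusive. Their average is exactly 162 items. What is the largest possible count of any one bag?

266

Maximizing one value means minimizing the remaining 6.
The total is 7 × 162 = 1134.
The other 6 contribute at least 6 × 90 = 540, leaving at most 1134 − 540 = 594.
But each bag is capped at 266, so the maximum is 266.
Achievable: one at 266 and the other 6 totalling 868, which fits since 6 × 90 ≤ 868 ≤ 6 × 266.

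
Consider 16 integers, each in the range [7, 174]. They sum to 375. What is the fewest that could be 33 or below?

If only k of them are at most 33, the other 16 − k are at least 34, so the total is at least (16 − k)·34 + k·7.
This is ≤ 375, so (16 − k)·34 + 7k ≤ 375, which gives k ≥ 7.
Exactly 7 works: 7 values at 7 and 9 at 34 total 355; raise one of the low values by 20 (still ≤ 33) to hit 375.

7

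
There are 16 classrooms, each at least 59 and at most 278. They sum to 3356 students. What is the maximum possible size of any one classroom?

278

Maximizing one value means minimizing the remaining 15.
The other 15 contribute at least 15 × 59 = 885, leaving at most 3356 − 885 = 2471.
But each classroom is capped at 278, so the maximum is 278.
Achievable: one at 278 and the other 15 totalling 3078, which fits since 15 × 59 ≤ 3078 ≤ 15 × 278.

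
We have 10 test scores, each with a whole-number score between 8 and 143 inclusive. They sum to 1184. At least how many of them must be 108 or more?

4

If only k of them are at least 108, the other 10 − k are at most 107, so the total is at most k·143 + (10 − k)·107.
This must reach 1184, so k·143 + (10 − k)·107 ≥ 1184, giving k ≥ 4.
Exactly 4 works: 4 values at 143 and 6 at 107 total 1214; lower one of the high values by 30 (still ≥ 108) to hit 1184.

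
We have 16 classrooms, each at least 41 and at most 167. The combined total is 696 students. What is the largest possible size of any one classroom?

Maximizing one value means minimizing the remaining 15.
The other 15 contribute at least 15 × 41 = 615, leaving at most 696 − 615 = 81.
Since 81 ≤ 167, this is achievable: one at 81 and 15 at 41.

81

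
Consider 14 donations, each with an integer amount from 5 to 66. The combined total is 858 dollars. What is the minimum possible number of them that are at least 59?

Suppose at most 14 − j of them reach 59; then j values are ≤ 58 and the rest ≤ 66.
The total is then ≤ 58·j + 66·(14 − j) = 924 − 8j. For this to be ≥ 858 we need j ≤ 8, so at least 14 − 8 = 6 must reach 59.
Exactly 6 works: 6 values at 66 and 8 at 58 total 860; lower one of the high values by 2 (still ≥ 59) to hit 858.

6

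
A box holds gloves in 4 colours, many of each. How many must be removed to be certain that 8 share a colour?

You could draw 7 of every colour without reaching 8 of any — 28 in all.
One more forces 8 of some colour, so 28 + 1 = 29.

29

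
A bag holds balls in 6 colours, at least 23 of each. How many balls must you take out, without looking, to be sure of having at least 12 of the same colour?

67

You could draw 11 of every colour without reaching 12 of any — 66 in all.
One more forces 12 of some colour, so 66 + 1 = 67.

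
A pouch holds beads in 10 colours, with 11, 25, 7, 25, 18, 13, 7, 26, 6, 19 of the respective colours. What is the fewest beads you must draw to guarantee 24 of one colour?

In the worst case you take as many as possible of each colour without reaching 24: 11 + 23 + 7 + 23 + 18 + 13 + 7 + 23 + 6 + 19 = 150.
The next one must give 24 of some colour, so 150 + 1 = 151.

151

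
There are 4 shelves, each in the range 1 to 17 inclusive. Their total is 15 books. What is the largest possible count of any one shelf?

12

Maximizing one value means minimizing the remaining 3.
The other 3 contribute at least 3 × 1 = 3, leaving at most 15 − 3 = 12.
Since 12 ≤ 17, this is achievable: one at 12 and 3 at 1.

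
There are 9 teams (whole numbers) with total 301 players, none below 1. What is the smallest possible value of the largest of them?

Some value must be at least ⌈301/9⌉ = 34, since 9 × 33 = 297 < 301.
Achievable: 4 of them at 34 and 5 at 33 total 301.

34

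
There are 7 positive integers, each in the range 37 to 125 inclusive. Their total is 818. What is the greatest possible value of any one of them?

125

Maximizing one value means minimizing the remaining 6.
The other 6 contribute at least 6 × 37 = 222, leaving at most 818 − 222 = 596.
But each integer is capped at 125, so the maximum is 125.
Achievable: one at 125 and the other 6 totalling 693, which fits since 6 × 37 ≤ 693 ≤ 6 × 125.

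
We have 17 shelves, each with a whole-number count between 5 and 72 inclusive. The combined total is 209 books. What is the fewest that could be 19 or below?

9

If only k of them are at most 19, the other 17 − k are at least 20, so the total is at least (17 − k)·20 + k·5.
This is ≤ 209, so (17 − k)·20 + 5k ≤ 209, which gives k ≥ 9.
Exactly 9 works: 9 values at 5 and 8 at 20 total 205; raise one of the low values by 4 (still ≤ 19) to hit 209.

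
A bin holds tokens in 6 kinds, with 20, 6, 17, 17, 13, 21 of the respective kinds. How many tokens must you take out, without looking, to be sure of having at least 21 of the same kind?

In the worst case you take as many as possible of each kind without reaching 21: 20 + 6 + 17 + 17 + 13 + 20 = 93.
The next one must give 21 of some kind, so 93 + 1 = 94.

94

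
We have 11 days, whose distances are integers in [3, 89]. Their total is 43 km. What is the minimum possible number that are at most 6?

Let j be the number exceeding 6. Then the total is ≥ 7·j + 3·(11 − j) = 33 + 4j.
So 4j ≤ 10 and j ≤ 2; hence at least 11 − 2 = 9 are ≤ 6.
Exactly 9 works: 9 values at 3 and 2 at 7 total 41; raise one of the low values by 2 (still ≤ 6) to hit 43.

9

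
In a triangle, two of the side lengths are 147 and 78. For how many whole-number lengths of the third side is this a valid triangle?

155

The triangle inequality gives |147 − 78| < c < 147 + 78, i.e. 69 < c < 225.
So c can be any integer from 70 to 224: 155 values.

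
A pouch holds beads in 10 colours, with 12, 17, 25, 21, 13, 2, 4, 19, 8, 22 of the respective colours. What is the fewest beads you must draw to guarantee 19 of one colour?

129

In the worst case you take as many as possible of each colour without reaching 19: 12 + 17 + 18 + 18 + 13 + 2 + 4 + 18 + 8 + 18 = 128.
The next one must give 19 of some colour, so 128 + 1 = 129.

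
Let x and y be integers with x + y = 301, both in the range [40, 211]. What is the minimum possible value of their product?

xy = x(301 − x) is concave in x, so over [90, 211] it is minimized at an endpoint.
The extreme feasible split is x = 90, y = 211, giving xy = 18990.

18990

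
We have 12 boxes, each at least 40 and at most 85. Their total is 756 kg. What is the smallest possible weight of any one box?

To make one box as small as possible, make the other 11 as large as possible.
The other 11 can take up 11 × 85 = 935 ≥ 756 − 40, so one box can sit at its floor of 40.
Achievable: one at 40 and the other 11 totalling 716, which fits since 11 × 40 ≤ 716 ≤ 11 × 85.

40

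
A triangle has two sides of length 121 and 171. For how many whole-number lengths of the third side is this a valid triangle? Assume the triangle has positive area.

The triangle inequality gives |121 − 171| < c < 121 + 171, i.e. 50 < c < 292.
So c can be any integer from 51 to 291: 241 values.

241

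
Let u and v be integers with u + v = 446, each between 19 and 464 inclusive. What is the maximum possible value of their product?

With u + v fixed, uv peaks when the two are closest together.
Taking u = 223 and v = 223 (both in [19, 464]) gives uv = 49729.

49729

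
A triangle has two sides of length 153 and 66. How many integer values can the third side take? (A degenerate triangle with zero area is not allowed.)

131

The triangle inequality gives |153 − 66| < c < 153 + 66, i.e. 87 < c < 219.
So c can be any integer from 88 to 218: 131 values.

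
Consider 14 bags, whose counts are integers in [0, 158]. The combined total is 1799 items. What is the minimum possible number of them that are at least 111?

6

If only k of them are at least 111, the other 14 − k are at most 110, so the total is at most k·158 + (14 − k)·110.
This must reach 1799, so k·158 + (14 − k)·110 ≥ 1799, giving k ≥ 6.
Exactly 6 works: 6 values at 158 and 8 at 110 total 1828; lower one of the high values by 29 (still ≥ 111) to hit 1799.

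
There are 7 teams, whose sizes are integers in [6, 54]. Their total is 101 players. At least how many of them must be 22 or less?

Each value above 22 is at least 23, contributing at least 23 − 6 = 17 above the floor 6.
The sum exceeds the floor total 42 by 59, so at most ⌊59/17⌋ = 3 exceed 22, and at least 4 are ≤ 22.
Exactly 4 works: 4 values at 6 and 3 at 23 total 93; raise one of the low values by 8 (still ≤ 22) to hit 101.

4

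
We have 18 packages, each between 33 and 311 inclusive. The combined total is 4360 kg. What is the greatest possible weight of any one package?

311

To make one package as large as possible, make the other 17 as small as possible.
The other 17 contribute at least 17 × 33 = 561, leaving at most 4360 − 561 = 3799.
But each package is capped at 311, so the maximum is 311.
Achievable: one at 311 and the other 17 totalling 4049, which fits since 17 × 33 ≤ 4049 ≤ 17 × 311.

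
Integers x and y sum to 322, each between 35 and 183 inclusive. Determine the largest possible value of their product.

25921

xy = x(322 − x) is maximized when x is as near 322/2 as the bounds allow.
Taking x = 161 and y = 161 (both in [35, 183]) gives xy = 25921.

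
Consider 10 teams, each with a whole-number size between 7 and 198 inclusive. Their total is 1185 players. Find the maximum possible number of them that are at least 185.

With k values at 185 or above and the rest at least 7, the sum is at least 70 + 178k.
Since the sum is 1185, we need 178k ≤ 1115, i.e. k ≤ 6.
k = 6 is achieved by 6 values at 185 and 4 at 7, total 1138; add 47 to one value (staying below 185) to reach 1185.

6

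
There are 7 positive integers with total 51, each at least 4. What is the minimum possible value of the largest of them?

The average is 51/7 > 7, so not all 7 can be 7 or less; the largest is ≥ 8.
Equality holds with 2 values of 8 and 5 values of 7.

8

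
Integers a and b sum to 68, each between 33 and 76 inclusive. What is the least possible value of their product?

For a fixed sum, ab is smallest when a and b are as far apart as possible.
The extreme feasible split is a = 33, b = 35, giving ab = 1155.

1155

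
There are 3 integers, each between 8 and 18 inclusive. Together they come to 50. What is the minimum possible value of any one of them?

14

To make one integer as small as possible, make the other 2 as large as possible.
The other 2 contribute at most 2 × 18 = 36, leaving at least 50 − 36 = 14.
Since 14 ≥ 8, this is achievable: one at 14 and 2 at 18.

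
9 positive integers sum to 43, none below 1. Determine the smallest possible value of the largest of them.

The 9 values sum to 43, so their maximum is at least ⌈43/9⌉ = 5.
Achievable: 7 of them at 5 and 2 at 4 total 43.

5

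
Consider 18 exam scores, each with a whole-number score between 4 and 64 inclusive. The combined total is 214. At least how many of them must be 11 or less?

Each value above 11 is at least 12, contributing at least 12 − 4 = 8 above the floor 4.
The sum exceeds the floor total 72 by 142, so at most ⌊142/8⌋ = 17 exceed 11, and at least 1 are ≤ 11.
Exactly 1 works: 1 value at 4 and 17 at 12 total 208; raise one of the low values by 6 (still ≤ 11) to hit 214.

1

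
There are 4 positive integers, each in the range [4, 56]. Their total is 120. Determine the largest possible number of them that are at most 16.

Suppose k of them are at most 16. Those contribute at most 16 each and the rest at most 56 each.
So the total is at most 16k + 56(4 − k) = 224 − 40k. This must still be ≥ 120, so k ≤ 2.
k = 2 is achieved by 2 values at 16 and 2 at 56, total 144; lower one of the 56's by 24 (still > 16) to reach 120.

2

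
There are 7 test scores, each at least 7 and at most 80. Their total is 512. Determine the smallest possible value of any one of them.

To make one score as small as possible, make the other 6 as large as possible.
The other 6 contribute at most 6 × 80 = 480, leaving at least 512 − 480 = 32.
Since 32 ≥ 7, this is achievable: one at 32 and 6 at 80.

32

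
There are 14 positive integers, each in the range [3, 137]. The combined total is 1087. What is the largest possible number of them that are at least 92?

11

If k of the values are ≥ 92, the total is ≥ 92k + 3(14 − k).
Setting 92k + 3(14 − k) ≤ 1087 gives 89k ≤ 1045, so k ≤ 11.
k = 11 is achieved by 11 values at 92 and 3 at 3, total 1021; add 66 to one value (staying below 92) to reach 1087.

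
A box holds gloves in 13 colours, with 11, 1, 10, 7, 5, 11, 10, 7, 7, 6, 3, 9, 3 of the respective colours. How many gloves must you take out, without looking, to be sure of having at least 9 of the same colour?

80

In the worst case you take as many as possible of each colour without reaching 9: 8 + 1 + 8 + 7 + 5 + 8 + 8 + 7 + 7 + 6 + 3 + 8 + 3 = 79.
The next one must give 9 of some colour, so 79 + 1 = 80.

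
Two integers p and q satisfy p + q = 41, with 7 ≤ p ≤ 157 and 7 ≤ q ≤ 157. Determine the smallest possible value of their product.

238

pq = p(41 − p) is concave in p, so over [7, 34] it is minimized at an endpoint.
At the endpoint p = 7, q = 41 − 7 = 34, so pq = 7 × 34 = 238.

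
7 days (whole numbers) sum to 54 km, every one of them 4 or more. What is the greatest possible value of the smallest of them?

7

If every one of the 7 were at least 8, the total would be at least 7 × 8 = 56 > 54.
Taking 2 copies of 7 and 5 copies of 8 gives exactly 54, so 7 is attained.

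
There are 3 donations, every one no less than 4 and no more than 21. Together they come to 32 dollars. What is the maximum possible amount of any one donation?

Maximizing one value means minimizing the remaining 2.
The other 2 contribute at least 2 × 4 = 8, leaving at most 32 − 8 = 24.
But each donation is capped at 21, so the maximum is 21.
Achievable: one at 21 and the other 2 totalling 11, which fits since 2 × 4 ≤ 11 ≤ 2 × 21.

21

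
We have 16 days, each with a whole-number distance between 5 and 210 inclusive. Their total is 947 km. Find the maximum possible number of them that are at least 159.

Suppose k of them are at least 159. Those contribute at least 159 each and the other 16 − k at least 5 each.
So the total is at least 159k + 5(16 − k) = 80 + 154k. This must be ≤ 947, giving k ≤ 5.
k = 5 is achieved by 5 values at 159 and 11 at 5, total 850; add 97 to one value (staying below 159) to reach 947.

5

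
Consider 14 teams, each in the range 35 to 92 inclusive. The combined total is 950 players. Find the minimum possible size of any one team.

Minimizing one value means maximizing the remaining 13.
The other 13 can take up 13 × 92 = 1196 ≥ 950 − 35, so one team can sit at its floor of 35.
Achievable: one at 35 and the other 13 totalling 915, which fits since 13 × 35 ≤ 915 ≤ 13 × 92.

35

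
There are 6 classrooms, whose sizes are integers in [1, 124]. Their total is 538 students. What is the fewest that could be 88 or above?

Each value short of 88 is at most 87, costing at least 124 − 87 = 37 against the maximum total of 744.
We can afford to lose at most 744 − 538 = 206, so at most ⌊206/37⌋ = 5 fall short, and at least 1 are ≥ 88.
Exactly 1 works: 1 value at 124 and 5 at 87 total 559; lower one of the high values by 21 (still ≥ 88) to hit 538.

1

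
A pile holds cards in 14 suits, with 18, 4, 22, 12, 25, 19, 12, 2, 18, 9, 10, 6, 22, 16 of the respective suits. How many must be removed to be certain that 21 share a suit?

In the worst case you take as many as possible of each suit without reaching 21: 18 + 4 + 20 + 12 + 20 + 19 + 12 + 2 + 18 + 9 + 10 + 6 + 20 + 16 = 186.
The next one must give 21 of some suit, so 186 + 1 = 187.

187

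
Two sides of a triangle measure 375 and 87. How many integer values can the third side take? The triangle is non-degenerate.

173

The triangle inequality gives |375 − 87| < c < 375 + 87, i.e. 288 < c < 462.
So c can be any integer from 289 to 461: 173 values.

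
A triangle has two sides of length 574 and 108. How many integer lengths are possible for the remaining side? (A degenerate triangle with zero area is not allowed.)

The triangle inequality gives |574 − 108| < c < 574 + 108, i.e. 466 < c < 682.
So c can be any integer from 467 to 681: 215 values.

215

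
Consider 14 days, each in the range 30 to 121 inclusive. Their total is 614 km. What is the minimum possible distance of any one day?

To make one day as small as possible, make the other 13 as large as possible.
The other 13 can take up 13 × 121 = 1573 ≥ 614 − 30, so one day can sit at its floor of 30.
Achievable: one at 30 and the other 13 totalling 584, which fits since 13 × 30 ≤ 584 ≤ 13 × 121.

30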